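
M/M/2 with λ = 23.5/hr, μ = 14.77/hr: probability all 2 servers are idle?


a = λ/μ = 23.5/14.77 = 1.5911; ρ = a/c = 0.7955
Σ_{k=0}^{1} a^k/k! (terms k=0..1) = 1.00000 + 1.59106 = 2.59106
Tail: a^2/(2!(1−ρ)) = 2.53148/(2·0.2045) = 6.19039
P₀ = 1/(2.59106 + 6.19039) = 1/8.78146 = 0.113876

Final: 0.113876


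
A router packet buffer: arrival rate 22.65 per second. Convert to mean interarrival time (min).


Mean interarrival time = 1/λ = 1/22.65 second = 0.04415 second
In minutes: 0.04415 × 0.0166667 = 0.0007358 min

Final: 0.0007358 min


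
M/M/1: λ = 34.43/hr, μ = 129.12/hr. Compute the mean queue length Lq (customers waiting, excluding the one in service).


ρ = 34.43/129.12 = 0.2667
Lq = ρ²/(1−ρ) = 0.07110/0.7333 = 0.09696

Final: 0.09696


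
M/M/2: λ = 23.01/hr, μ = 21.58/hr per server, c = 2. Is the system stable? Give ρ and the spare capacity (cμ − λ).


Total capacity cμ = 2·21.58 = 43.16/hr
ρ = λ/(cμ) = 23.01/43.16 = 0.5331
Stable ⇔ ρ < 1: YES
Spare capacity = cμ − λ = 43.16 − 23.01 = 20.15/hr

Final: ρ = 0.5331; stable; margin = 20.15/hr


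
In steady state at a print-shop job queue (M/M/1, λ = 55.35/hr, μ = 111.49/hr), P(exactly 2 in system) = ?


ρ = 55.35/111.49 = 0.4965
P_n = (1−ρ)·ρ^n = (1 − 0.4965)·0.4965^2 = 0.5035·0.246470 = 0.124108

Final: 0.124108


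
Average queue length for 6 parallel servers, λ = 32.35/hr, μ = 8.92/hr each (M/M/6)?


a = λ/μ = 3.6267; ρ = a/6 = 0.6044
P₀ = 0.025266
Lq = P₀·a^c·ρ / (c!·(1−ρ)²) = 0.025266·2275.39387·0.6044/(720·0.15646)
= 0.30846

Final: 0.30846


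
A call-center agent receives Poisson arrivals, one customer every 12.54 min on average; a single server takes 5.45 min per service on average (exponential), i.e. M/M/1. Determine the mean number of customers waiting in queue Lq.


λ = 60/12.54 = 4.7847 /hr
μ = 60/5.45 = 11.0092 /hr
ρ = λ/μ = 4.7847/11.0092 = 0.4346
Lq = ρ²/(1−ρ) = 0.1889/0.5654 = 0.3341

Final: 0.3341


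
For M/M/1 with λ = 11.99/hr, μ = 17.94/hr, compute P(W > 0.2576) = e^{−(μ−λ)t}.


W ~ Exponential(μ−λ) for M/M/1.
μ − λ = 17.94 − 11.99 = 5.9500
P(W > t) = e^{−(μ−λ)t} = e^{−1.5327} = 0.215947

Final: 0.215947


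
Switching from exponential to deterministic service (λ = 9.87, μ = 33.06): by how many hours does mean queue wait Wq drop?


ρ = 9.87/33.06 = 0.2985
Wq(M/M/1) = ρ/(μ−λ) = 0.2985/23.19 = 0.01287 hr
Wq(M/D/1) = ρ/(2(μ−λ)) = 0.006437 hr
Savings = 0.01287 − 0.006437 = 0.006437 hr

Final: 0.006437 hr


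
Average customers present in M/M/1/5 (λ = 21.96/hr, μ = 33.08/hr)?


ρ = 21.96/33.08 = 0.6638
L = ρ[1 − (K+1)ρ^K + Kρ^(K+1)] / [(1−ρ)(1−ρ^(K+1))]
Numerator: 0.6638·(1 − 6·0.128924 + 5·0.085586) = 0.434409
Denominator: (0.3362)·(0.914414) = 0.307385
L = 0.434409/0.307385 = 1.4132

Final: 1.4132


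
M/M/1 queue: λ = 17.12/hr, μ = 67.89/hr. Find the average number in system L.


ρ = λ/μ = 17.12/67.89 = 0.2522
L = ρ/(1−ρ) = 0.2522/(1 − 0.2522) = 0.2522/0.7478 = 0.3372

Final: 0.3372


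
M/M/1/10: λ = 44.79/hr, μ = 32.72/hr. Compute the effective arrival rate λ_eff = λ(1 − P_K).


ρ = 1.3689; P_K = (1−ρ)ρ^10/(1−ρ^11) = 0.278279
λ_eff = λ(1 − P_K) = 44.79·(1 − 0.278279) = 44.79·0.721721 = 32.3259 /hr

Final: 32.3259 /hr


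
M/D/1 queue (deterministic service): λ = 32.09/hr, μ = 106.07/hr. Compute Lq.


ρ = 32.09/106.07 = 0.3025
M/D/1: Lq = ρ²/(2(1−ρ)) = 0.09153/(2·0.6975) = 0.06561

Final: 0.06561


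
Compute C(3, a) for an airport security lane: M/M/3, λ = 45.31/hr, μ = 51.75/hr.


a = λ/μ = 0.8756; ρ = a/3 = 0.2919
P₀ = 0.413766 (from M/M/c formula)
C(c,a) = [a^c/(c!(1−ρ))]·P₀ = [0.67120/(6·0.7081)]·0.413766
= 0.15797·0.413766 = 0.065363

Final: 0.065363


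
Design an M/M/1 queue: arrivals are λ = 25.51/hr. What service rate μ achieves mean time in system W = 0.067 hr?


W = 1/(μ−λ) ⇒ μ − λ = 1/W = 1/0.067 = 14.9254
μ = λ + 1/W = 25.51 + 14.9254 = 40.4354 per hr

Final: 40.4354 /hr


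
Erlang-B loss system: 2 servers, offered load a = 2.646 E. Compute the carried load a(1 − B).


B(2,2.646) = 0.489831 (Erlang-B)
Carried load = a(1 − B) = 2.646·(1 − 0.489831) = 2.646·0.510169 = 1.3499 E

Final: 1.3499 Erlangs


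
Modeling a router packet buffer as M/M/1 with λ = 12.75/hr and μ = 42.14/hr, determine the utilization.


ρ = λ/μ = 12.75/42.14 = 0.3026

Final: 0.3026


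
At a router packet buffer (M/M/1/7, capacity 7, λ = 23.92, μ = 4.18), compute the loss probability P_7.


ρ = λ/μ = 23.92/4.18 = 5.7225
P_K = (1−ρ)ρ^K/(1−ρ^(K+1)) = (-4.7225·200952.889268)/(1 − 1149950.505096)
= -948997.615827/-1149949.505096 = 0.825252

Final: 0.825252


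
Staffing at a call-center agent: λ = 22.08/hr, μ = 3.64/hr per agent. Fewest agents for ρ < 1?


Stability requires cμ > λ ⇔ c > λ/μ.
λ/μ = 22.08/3.64 = 6.0659
Minimum integer c = ⌊6.0659⌋ + 1 = 7
Check: 7·3.64 = 25.48 > 22.08, while 6·3.64 = 21.84 ≤ 22.08

Final: 7 servers


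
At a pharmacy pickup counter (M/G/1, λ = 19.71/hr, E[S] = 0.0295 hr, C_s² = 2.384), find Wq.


ρ = λ·E[S] = 19.71·0.0295 = 0.5814
E[S²] = E[S]²(1+C_s²) = 0.0295²·(1+2.384) = 0.002945
Wq = λ·E[S²]/(2(1−ρ)) = 19.71·0.002945/(2·0.4186) = 0.06934 hr

Final: 0.06934 hr


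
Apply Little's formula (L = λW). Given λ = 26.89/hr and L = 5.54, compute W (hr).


W = L/λ = 5.54/26.89 = 0.2060 hr

Final: 0.2060 hr


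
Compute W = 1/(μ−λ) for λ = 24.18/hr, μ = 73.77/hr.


W = 1/(μ−λ) = 1/(73.77 − 24.18) = 1/49.59 = 0.02017 hr

Final: 0.02017 hr


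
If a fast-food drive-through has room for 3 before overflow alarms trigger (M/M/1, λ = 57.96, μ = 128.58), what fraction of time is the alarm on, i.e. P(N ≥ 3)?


ρ = 57.96/128.58 = 0.4508
P(N ≥ n) = ρ^n = 0.4508^3 = 0.091594

Final: 0.091594


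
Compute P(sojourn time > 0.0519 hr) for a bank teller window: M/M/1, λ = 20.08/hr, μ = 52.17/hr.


W ~ Exponential(μ−λ) for M/M/1.
μ − λ = 52.17 − 20.08 = 32.0900
P(W > t) = e^{−(μ−λ)t} = e^{−1.6655} = 0.189102

Final: 0.189102


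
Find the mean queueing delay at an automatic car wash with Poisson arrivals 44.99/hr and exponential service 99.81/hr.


ρ = 44.99/99.81 = 0.4508
Wq = ρ/(μ−λ) = 0.4508/(99.81 − 44.99) = 0.4508/54.82 = 0.008222 hr

Final: 0.008222 hr


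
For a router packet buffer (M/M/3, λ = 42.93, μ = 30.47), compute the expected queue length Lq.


a = λ/μ = 1.4089; ρ = a/3 = 0.4696
P₀ = 0.233624
Lq = P₀·a^c·ρ / (c!·(1−ρ)²) = 0.233624·2.79683·0.4696/(6·0.28128)
= 0.18183

Final: 0.18183


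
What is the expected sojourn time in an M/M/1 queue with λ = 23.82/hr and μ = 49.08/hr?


W = 1/(μ−λ) = 1/(49.08 − 23.82) = 1/25.26 = 0.03959 hr

Final: 0.03959 hr


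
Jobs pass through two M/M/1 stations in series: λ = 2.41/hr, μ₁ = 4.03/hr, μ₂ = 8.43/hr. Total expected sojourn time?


Each node sees arrival rate λ = 2.41/hr (tandem ⇒ throughput preserved).
W₁ = 1/(μ₁−λ) = 1/(4.03−2.41) = 0.61728 hr
W₂ = 1/(μ₂−λ) = 1/(8.43−2.41) = 0.16611 hr
W_total = W₁ + W₂ = 0.61728 + 0.16611 = 0.78340 hr

Final: 0.78340 hr


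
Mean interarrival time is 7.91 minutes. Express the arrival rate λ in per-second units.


λ = 1/(interarrival time) in consistent units.
1 second = 0.0166667 min, so λ = 0.0166667/7.91 = 0.002107 per second

Final: 0.002107 /sec


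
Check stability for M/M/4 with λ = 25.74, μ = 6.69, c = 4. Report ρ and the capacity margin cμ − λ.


Total capacity cμ = 4·6.69 = 26.76/hr
ρ = λ/(cμ) = 25.74/26.76 = 0.9619
Stable ⇔ ρ < 1: YES
Spare capacity = cμ − λ = 26.76 − 25.74 = 1.02/hr

Final: ρ = 0.9619; stable; margin = 1.02/hr


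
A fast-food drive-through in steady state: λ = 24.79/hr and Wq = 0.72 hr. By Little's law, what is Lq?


Lq = λWq = 24.79·0.72 = 17.8488

Final: 17.8488


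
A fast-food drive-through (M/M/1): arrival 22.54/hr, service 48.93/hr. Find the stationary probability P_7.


ρ = 22.54/48.93 = 0.4607
P_n = (1−ρ)·ρ^n = (1 − 0.4607)·0.4607^7 = 0.5393·0.004402 = 0.002374

Final: 0.002374


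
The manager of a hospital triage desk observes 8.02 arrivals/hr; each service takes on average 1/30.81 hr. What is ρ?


ρ = λ/μ = 8.02/30.81 = 0.2603

Final: 0.2603


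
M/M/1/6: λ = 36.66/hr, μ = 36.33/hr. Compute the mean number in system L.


ρ = 36.66/36.33 = 1.0091
L = ρ[1 − (K+1)ρ^K + Kρ^(K+1)] / [(1−ρ)(1−ρ^(K+1))]
Numerator: 1.0091·(1 − 7·1.055753 + 6·1.065343) = 0.001802
Denominator: (-0.009083)·(-0.065343) = 0.0005935
L = 0.001802/0.0005935 = 3.0362

Final: 3.0362


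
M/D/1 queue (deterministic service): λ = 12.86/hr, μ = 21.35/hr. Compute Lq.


ρ = 12.86/21.35 = 0.6023
M/D/1: Lq = ρ²/(2(1−ρ)) = 0.3628/(2·0.3977) = 0.45619

Final: 0.45619


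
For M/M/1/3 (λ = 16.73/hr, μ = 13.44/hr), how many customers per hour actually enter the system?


ρ = 1.2448; P_K = (1−ρ)ρ^3/(1−ρ^4) = 0.337022
λ_eff = λ(1 − P_K) = 16.73·(1 − 0.337022) = 16.73·0.662978 = 11.0916 /hr

Final: 11.0916 /hr


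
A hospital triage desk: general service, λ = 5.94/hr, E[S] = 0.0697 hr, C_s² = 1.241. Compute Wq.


ρ = λ·E[S] = 5.94·0.0697 = 0.4140
E[S²] = E[S]²(1+C_s²) = 0.0697²·(1+1.241) = 0.010887
Wq = λ·E[S²]/(2(1−ρ)) = 5.94·0.010887/(2·0.5860) = 0.05518 hr

Final: 0.05518 hr


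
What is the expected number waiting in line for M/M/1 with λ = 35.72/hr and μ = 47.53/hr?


ρ = 35.72/47.53 = 0.7515
Lq = ρ²/(1−ρ) = 0.5648/0.2485 = 2.2730

Final: 2.2730


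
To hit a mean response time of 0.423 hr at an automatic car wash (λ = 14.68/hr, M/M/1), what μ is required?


W = 1/(μ−λ) ⇒ μ − λ = 1/W = 1/0.423 = 2.3641
μ = λ + 1/W = 14.68 + 2.3641 = 17.0441 per hr

Final: 17.0441 /hr


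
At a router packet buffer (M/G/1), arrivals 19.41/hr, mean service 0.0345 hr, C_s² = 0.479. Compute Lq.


ρ = λ·E[S] = 19.41·0.0345 = 0.6696
Lq = ρ²(1+C_s²)/(2(1−ρ)) = 0.4484·(1+0.479)/(2·0.3304)
= 0.4484·1.4790/0.6607 = 1.00380

Final: 1.00380


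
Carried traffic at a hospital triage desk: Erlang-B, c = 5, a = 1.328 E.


B(5,1.328) = 0.009144 (Erlang-B)
Carried load = a(1 − B) = 1.328·(1 − 0.009144) = 1.328·0.990856 = 1.3159 E

Final: 1.3159 Erlangs


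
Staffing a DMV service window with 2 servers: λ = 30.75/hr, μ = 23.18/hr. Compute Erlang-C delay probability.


a = λ/μ = 1.3266; ρ = a/2 = 0.6633
P₀ = 0.202438 (from M/M/c formula)
C(c,a) = [a^c/(c!(1−ρ))]·P₀ = [1.75980/(2·0.3367)]·0.202438
= 2.61321·0.202438 = 0.529013

Final: 0.529013


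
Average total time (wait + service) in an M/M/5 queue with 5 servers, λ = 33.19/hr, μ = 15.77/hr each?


a = 2.1046; ρ = 0.4209; P₀ = 0.120702
Lq = P₀·a^c·ρ/(c!(1−ρ)²) = 0.05214
Wq = Lq/λ = 0.05214/33.19 = 0.001571 hr
W = Wq + 1/μ = 0.001571 + 0.06341 = 0.06498 hr

Final: 0.06498 hr


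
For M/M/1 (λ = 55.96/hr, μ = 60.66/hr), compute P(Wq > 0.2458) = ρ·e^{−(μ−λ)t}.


ρ = 55.96/60.66 = 0.9225
P(Wq > t) = ρ·e^{−(μ−λ)t} = 0.9225·e^{−1.1553}
= 0.9225·0.314976 = 0.290571

Final: 0.290571


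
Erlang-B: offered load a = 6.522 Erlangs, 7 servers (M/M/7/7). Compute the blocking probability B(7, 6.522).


B(c,a) = (a^c/c!) / Σ_{k=0}^{c} a^k/k!
a^7/7! = 99.594424
Σ terms (k=0..7): 1.00000 + 6.52200 + 21.26824 + 46.23716 + 75.38969 + 98.33831 + 106.89374 + 99.59442 = 455.243557
B = 99.594424/455.243557 = 0.218772

Final: 0.218772


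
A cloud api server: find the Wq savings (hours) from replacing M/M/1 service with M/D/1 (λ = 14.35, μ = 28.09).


ρ = 14.35/28.09 = 0.5109
Wq(M/M/1) = ρ/(μ−λ) = 0.5109/13.74 = 0.03718 hr
Wq(M/D/1) = ρ/(2(μ−λ)) = 0.01859 hr
Savings = 0.03718 − 0.01859 = 0.01859 hr

Final: 0.01859 hr


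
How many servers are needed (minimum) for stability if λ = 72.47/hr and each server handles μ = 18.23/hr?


Stability requires cμ > λ ⇔ c > λ/μ.
λ/μ = 72.47/18.23 = 3.9753
Minimum integer c = ⌊3.9753⌋ + 1 = 4
Check: 4·18.23 = 72.92 > 72.47, while 3·18.23 = 54.69 ≤ 72.47

Final: 4 servers


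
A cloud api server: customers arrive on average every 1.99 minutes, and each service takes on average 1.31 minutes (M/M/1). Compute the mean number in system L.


λ = 60/1.99 = 30.1508 /hr
μ = 60/1.31 = 45.8015 /hr
ρ = λ/μ = 30.1508/45.8015 = 0.6583
L = ρ/(1−ρ) = 0.6583/0.3417 = 1.9265

Final: 1.9265


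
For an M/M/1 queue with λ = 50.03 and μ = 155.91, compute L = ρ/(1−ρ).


ρ = λ/μ = 50.03/155.91 = 0.3209
L = ρ/(1−ρ) = 0.3209/(1 − 0.3209) = 0.3209/0.6791 = 0.4725

Final: 0.4725


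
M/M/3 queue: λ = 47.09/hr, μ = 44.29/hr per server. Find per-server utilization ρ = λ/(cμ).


ρ = λ/(cμ) = 47.09/(3·44.29) = 47.09/132.87 = 0.3544

Final: 0.3544


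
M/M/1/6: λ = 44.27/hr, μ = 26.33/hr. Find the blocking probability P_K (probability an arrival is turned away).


ρ = λ/μ = 44.27/26.33 = 1.6814
P_K = (1−ρ)ρ^K/(1−ρ^(K+1)) = (-0.6814·22.591859)/(1 − 37.984870)
= -15.393010/-36.984870 = 0.416197

Final: 0.416197


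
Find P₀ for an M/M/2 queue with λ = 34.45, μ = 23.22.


a = λ/μ = 34.45/23.22 = 1.4836; ρ = a/c = 0.7418
Σ_{k=0}^{1} a^k/k! (terms k=0..1) = 1.00000 + 1.48363 = 2.48363
Tail: a^2/(2!(1−ρ)) = 2.20117/(2·0.2582) = 4.26282
P₀ = 1/(2.48363 + 4.26282) = 1/6.74646 = 0.148226

Final: 0.148226


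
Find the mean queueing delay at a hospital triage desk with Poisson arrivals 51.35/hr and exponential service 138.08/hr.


ρ = 51.35/138.08 = 0.3719
Wq = ρ/(μ−λ) = 0.3719/(138.08 − 51.35) = 0.3719/86.73 = 0.004288 hr

Final: 0.004288 hr


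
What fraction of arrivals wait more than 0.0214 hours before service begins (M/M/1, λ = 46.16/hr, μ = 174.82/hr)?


ρ = 46.16/174.82 = 0.2640
P(Wq > t) = ρ·e^{−(μ−λ)t} = 0.2640·e^{−2.7533}
= 0.2640·0.063716 = 0.016824

Final: 0.016824


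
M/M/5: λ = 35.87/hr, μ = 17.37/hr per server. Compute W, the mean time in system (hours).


a = 2.0651; ρ = 0.4130; P₀ = 0.125693
Lq = P₀·a^c·ρ/(c!(1−ρ)²) = 0.04715
Wq = Lq/λ = 0.04715/35.87 = 0.001314 hr
W = Wq + 1/μ = 0.001314 + 0.05757 = 0.05889 hr

Final: 0.05889 hr


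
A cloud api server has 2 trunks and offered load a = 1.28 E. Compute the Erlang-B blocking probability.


B(c,a) = (a^c/c!) / Σ_{k=0}^{c} a^k/k!
a^2/2! = 0.819200
Σ terms (k=0..2): 1.00000 + 1.28000 + 0.81920 = 3.099200
B = 0.819200/3.099200 = 0.264326

Final: 0.264326


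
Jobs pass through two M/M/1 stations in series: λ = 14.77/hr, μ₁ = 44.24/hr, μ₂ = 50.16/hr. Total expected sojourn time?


Each node sees arrival rate λ = 14.77/hr (tandem ⇒ throughput preserved).
W₁ = 1/(μ₁−λ) = 1/(44.24−14.77) = 0.03393 hr
W₂ = 1/(μ₂−λ) = 1/(50.16−14.77) = 0.02826 hr
W_total = W₁ + W₂ = 0.03393 + 0.02826 = 0.06219 hr

Final: 0.06219 hr


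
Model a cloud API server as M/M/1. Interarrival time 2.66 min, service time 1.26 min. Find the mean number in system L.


λ = 60/2.66 = 22.5564 /hr
μ = 60/1.26 = 47.6190 /hr
ρ = λ/μ = 22.5564/47.6190 = 0.4737
L = ρ/(1−ρ) = 0.4737/0.5263 = 0.9000

Final: 0.9000


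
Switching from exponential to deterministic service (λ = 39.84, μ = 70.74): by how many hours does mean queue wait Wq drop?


ρ = 39.84/70.74 = 0.5632
Wq(M/M/1) = ρ/(μ−λ) = 0.5632/30.90 = 0.01823 hr
Wq(M/D/1) = ρ/(2(μ−λ)) = 0.009113 hr
Savings = 0.01823 − 0.009113 = 0.009113 hr

Final: 0.009113 hr


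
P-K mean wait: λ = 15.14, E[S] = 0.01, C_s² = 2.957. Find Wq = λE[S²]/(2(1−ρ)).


ρ = λ·E[S] = 15.14·0.01 = 0.1514
E[S²] = E[S]²(1+C_s²) = 0.01²·(1+2.957) = 0.0003957
Wq = λ·E[S²]/(2(1−ρ)) = 15.14·0.0003957/(2·0.8486) = 0.003530 hr

Final: 0.003530 hr


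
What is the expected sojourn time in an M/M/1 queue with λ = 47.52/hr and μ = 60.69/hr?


W = 1/(μ−λ) = 1/(60.69 − 47.52) = 1/13.17 = 0.07593 hr

Final: 0.07593 hr


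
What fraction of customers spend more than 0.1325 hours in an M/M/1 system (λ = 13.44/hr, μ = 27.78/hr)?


W ~ Exponential(μ−λ) for M/M/1.
μ − λ = 27.78 − 13.44 = 14.3400
P(W > t) = e^{−(μ−λ)t} = e^{−1.9001} = 0.149561

Final: 0.149561


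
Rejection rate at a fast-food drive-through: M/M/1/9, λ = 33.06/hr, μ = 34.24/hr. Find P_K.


ρ = λ/μ = 33.06/34.24 = 0.9655
P_K = (1−ρ)ρ^K/(1−ρ^(K+1)) = (0.03446·0.729326)/(1 − 0.704192)
= 0.025134/0.295808 = 0.084969

Final: 0.084969


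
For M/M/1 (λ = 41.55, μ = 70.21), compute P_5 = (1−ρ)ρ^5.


ρ = 41.55/70.21 = 0.5918
P_n = (1−ρ)·ρ^n = (1 − 0.5918)·0.5918^5 = 0.4082·0.072587 = 0.029630

Final: 0.029630


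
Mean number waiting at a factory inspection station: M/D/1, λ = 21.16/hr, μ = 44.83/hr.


ρ = 21.16/44.83 = 0.4720
M/D/1: Lq = ρ²/(2(1−ρ)) = 0.2228/(2·0.5280) = 0.21098

Final: 0.21098


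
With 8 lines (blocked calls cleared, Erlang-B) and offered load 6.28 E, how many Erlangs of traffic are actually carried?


B(8,6.28) = 0.137580 (Erlang-B)
Carried load = a(1 − B) = 6.28·(1 − 0.137580) = 6.28·0.862420 = 5.4160 E

Final: 5.4160 Erlangs


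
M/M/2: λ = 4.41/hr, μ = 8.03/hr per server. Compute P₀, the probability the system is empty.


a = λ/μ = 4.41/8.03 = 0.5492; ρ = a/c = 0.2746
Σ_{k=0}^{1} a^k/k! (terms k=0..1) = 1.00000 + 0.54919 = 1.54919
Tail: a^2/(2!(1−ρ)) = 0.30161/(2·0.7254) = 0.20789
P₀ = 1/(1.54919 + 0.20789) = 1/1.75708 = 0.569126

Final: 0.569126


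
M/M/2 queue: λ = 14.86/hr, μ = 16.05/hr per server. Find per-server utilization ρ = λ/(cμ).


ρ = λ/(cμ) = 14.86/(2·16.05) = 14.86/32.10 = 0.4629

Final: 0.4629


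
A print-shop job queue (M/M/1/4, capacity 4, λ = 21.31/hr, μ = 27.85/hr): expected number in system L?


ρ = 21.31/27.85 = 0.7652
L = ρ[1 − (K+1)ρ^K + Kρ^(K+1)] / [(1−ρ)(1−ρ^(K+1))]
Numerator: 0.7652·(1 − 5·0.342794 + 4·0.262296) = 0.256496
Denominator: (0.2348)·(0.737704) = 0.173235
L = 0.256496/0.173235 = 1.4806

Final: 1.4806


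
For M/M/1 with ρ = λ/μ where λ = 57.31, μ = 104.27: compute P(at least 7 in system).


ρ = 57.31/104.27 = 0.5496
P(N ≥ n) = ρ^n = 0.5496^7 = 0.015153

Final: 0.015153


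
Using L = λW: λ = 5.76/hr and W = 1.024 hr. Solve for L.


L = λW = 5.76·1.024 = 5.8982

Final: 5.8982


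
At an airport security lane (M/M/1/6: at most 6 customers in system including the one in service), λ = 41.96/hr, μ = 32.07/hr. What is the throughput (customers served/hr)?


ρ = 1.3084; P_K = (1−ρ)ρ^6/(1−ρ^7) = 0.278064
λ_eff = λ(1 − P_K) = 41.96·(1 − 0.278064) = 41.96·0.721936 = 30.2924 /hr

Final: 30.2924 /hr


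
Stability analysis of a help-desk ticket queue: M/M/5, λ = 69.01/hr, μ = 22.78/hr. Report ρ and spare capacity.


Total capacity cμ = 5·22.78 = 113.90/hr
ρ = λ/(cμ) = 69.01/113.90 = 0.6059
Stable ⇔ ρ < 1: YES
Spare capacity = cμ − λ = 113.90 − 69.01 = 44.89/hr

Final: ρ = 0.6059; stable; margin = 44.89/hr


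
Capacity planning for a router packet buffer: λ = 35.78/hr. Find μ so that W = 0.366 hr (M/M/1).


W = 1/(μ−λ) ⇒ μ − λ = 1/W = 1/0.366 = 2.7322
μ = λ + 1/W = 35.78 + 2.7322 = 38.5122 per hr

Final: 38.5122 /hr


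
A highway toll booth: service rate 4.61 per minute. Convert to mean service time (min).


Mean service time = 1/μ = 1/4.61 minute = 0.21692 minute
In minutes: 0.21692 × 1 = 0.2169 min

Final: 0.2169 min


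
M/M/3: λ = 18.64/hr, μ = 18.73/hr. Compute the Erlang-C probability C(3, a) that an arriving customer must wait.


a = λ/μ = 0.9952; ρ = a/3 = 0.3317
P₀ = 0.365467 (from M/M/c formula)
C(c,a) = [a^c/(c!(1−ρ))]·P₀ = [0.98565/(6·0.6683)]·0.365467
= 0.24582·0.365467 = 0.089840

Final: 0.089840


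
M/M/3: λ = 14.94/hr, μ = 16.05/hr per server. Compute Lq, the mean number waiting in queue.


a = λ/μ = 0.9308; ρ = a/3 = 0.3103
P₀ = 0.390782
Lq = P₀·a^c·ρ / (c!·(1−ρ)²) = 0.390782·0.80654·0.3103/(6·0.47571)
= 0.03426

Final: 0.03426


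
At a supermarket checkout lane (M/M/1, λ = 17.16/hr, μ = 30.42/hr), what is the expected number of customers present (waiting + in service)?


ρ = λ/μ = 17.16/30.42 = 0.5641
L = ρ/(1−ρ) = 0.5641/(1 − 0.5641) = 0.5641/0.4359 = 1.2941

Final: 1.2941


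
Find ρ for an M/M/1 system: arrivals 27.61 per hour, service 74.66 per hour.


ρ = λ/μ = 27.61/74.66 = 0.3698

Final: 0.3698


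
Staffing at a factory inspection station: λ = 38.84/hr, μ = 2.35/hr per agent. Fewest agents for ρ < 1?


Stability requires cμ > λ ⇔ c > λ/μ.
λ/μ = 38.84/2.35 = 16.5277
Minimum integer c = ⌊16.5277⌋ + 1 = 17
Check: 17·2.35 = 39.95 > 38.84, while 16·2.35 = 37.60 ≤ 38.84

Final: 17 servers


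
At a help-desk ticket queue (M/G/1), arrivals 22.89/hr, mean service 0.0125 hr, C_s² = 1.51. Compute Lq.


ρ = λ·E[S] = 22.89·0.0125 = 0.2861
Lq = ρ²(1+C_s²)/(2(1−ρ)) = 0.08187·(1+1.51)/(2·0.7139)
= 0.08187·2.5100/1.4278 = 0.14392

Final: 0.14392


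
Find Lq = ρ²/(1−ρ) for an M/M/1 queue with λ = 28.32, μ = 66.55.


ρ = 28.32/66.55 = 0.4255
Lq = ρ²/(1−ρ) = 0.1811/0.5745 = 0.3152

Final: 0.3152


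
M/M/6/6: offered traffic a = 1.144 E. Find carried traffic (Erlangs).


B(6,1.144) = 0.0009919 (Erlang-B)
Carried load = a(1 − B) = 1.144·(1 − 0.0009919) = 1.144·0.999008 = 1.1429 E

Final: 1.1429 Erlangs


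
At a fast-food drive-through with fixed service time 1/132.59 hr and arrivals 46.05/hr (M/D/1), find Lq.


ρ = 46.05/132.59 = 0.3473
M/D/1: Lq = ρ²/(2(1−ρ)) = 0.1206/(2·0.6527) = 0.09241

Final: 0.09241


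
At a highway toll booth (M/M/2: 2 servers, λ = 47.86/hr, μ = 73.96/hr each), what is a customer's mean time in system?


a = 0.6471; ρ = 0.3236; P₀ = 0.511084
Lq = P₀·a^c·ρ/(c!(1−ρ)²) = 0.07566
Wq = Lq/λ = 0.07566/47.86 = 0.001581 hr
W = Wq + 1/μ = 0.001581 + 0.01352 = 0.01510 hr

Final: 0.01510 hr


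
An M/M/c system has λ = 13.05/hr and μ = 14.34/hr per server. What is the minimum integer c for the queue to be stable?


Stability requires cμ > λ ⇔ c > λ/μ.
λ/μ = 13.05/14.34 = 0.9100
Minimum integer c = ⌊0.9100⌋ + 1 = 1
Check: 1·14.34 = 14.34 > 13.05, while 0·14.34 = 0.00 ≤ 13.05

Final: 1 servers


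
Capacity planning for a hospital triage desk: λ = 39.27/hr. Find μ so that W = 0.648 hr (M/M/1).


W = 1/(μ−λ) ⇒ μ − λ = 1/W = 1/0.648 = 1.5432
μ = λ + 1/W = 39.27 + 1.5432 = 40.8132 per hr

Final: 40.8132 /hr


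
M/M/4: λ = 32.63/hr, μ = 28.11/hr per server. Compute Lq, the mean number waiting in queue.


a = λ/μ = 1.1608; ρ = a/4 = 0.2902
P₀ = 0.312326
Lq = P₀·a^c·ρ / (c!·(1−ρ)²) = 0.312326·1.81562·0.2902/(24·0.50382)
= 0.01361

Final: 0.01361


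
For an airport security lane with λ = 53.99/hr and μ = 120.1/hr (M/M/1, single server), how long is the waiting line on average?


ρ = 53.99/120.1 = 0.4495
Lq = ρ²/(1−ρ) = 0.2021/0.5505 = 0.3671

Final: 0.3671


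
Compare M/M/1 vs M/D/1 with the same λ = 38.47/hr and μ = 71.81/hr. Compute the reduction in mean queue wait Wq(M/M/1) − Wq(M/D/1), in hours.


ρ = 38.47/71.81 = 0.5357
Wq(M/M/1) = ρ/(μ−λ) = 0.5357/33.34 = 0.01607 hr
Wq(M/D/1) = ρ/(2(μ−λ)) = 0.008034 hr
Savings = 0.01607 − 0.008034 = 0.008034 hr

Final: 0.008034 hr


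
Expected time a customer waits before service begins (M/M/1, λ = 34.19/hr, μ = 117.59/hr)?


ρ = 34.19/117.59 = 0.2908
Wq = ρ/(μ−λ) = 0.2908/(117.59 − 34.19) = 0.2908/83.40 = 0.003486 hr

Final: 0.003486 hr


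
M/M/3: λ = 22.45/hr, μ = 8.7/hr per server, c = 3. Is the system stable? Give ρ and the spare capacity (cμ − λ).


Total capacity cμ = 3·8.7 = 26.10/hr
ρ = λ/(cμ) = 22.45/26.10 = 0.8602
Stable ⇔ ρ < 1: YES
Spare capacity = cμ − λ = 26.10 − 22.45 = 3.65/hr

Final: ρ = 0.8602; stable; margin = 3.65/hr


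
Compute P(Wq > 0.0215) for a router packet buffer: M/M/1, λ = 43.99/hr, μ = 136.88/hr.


ρ = 43.99/136.88 = 0.3214
P(Wq > t) = ρ·e^{−(μ−λ)t} = 0.3214·e^{−1.9971}
= 0.3214·0.135724 = 0.043618

Final: 0.043618


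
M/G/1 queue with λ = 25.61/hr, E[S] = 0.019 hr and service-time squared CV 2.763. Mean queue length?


ρ = λ·E[S] = 25.61·0.019 = 0.4866
Lq = ρ²(1+C_s²)/(2(1−ρ)) = 0.2368·(1+2.763)/(2·0.5134)
= 0.2368·3.7630/1.0268 = 0.86769

Final: 0.86769


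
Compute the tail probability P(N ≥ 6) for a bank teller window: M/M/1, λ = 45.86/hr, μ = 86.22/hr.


ρ = 45.86/86.22 = 0.5319
P(N ≥ n) = ρ^n = 0.5319^6 = 0.022644

Final: 0.022644


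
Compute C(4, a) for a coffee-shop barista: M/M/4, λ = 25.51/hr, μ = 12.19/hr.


a = λ/μ = 2.0927; ρ = a/4 = 0.5232
P₀ = 0.117844 (from M/M/c formula)
C(c,a) = [a^c/(c!(1−ρ))]·P₀ = [19.17905/(24·0.4768)]·0.117844
= 1.67593·0.117844 = 0.197499

Final: 0.197499


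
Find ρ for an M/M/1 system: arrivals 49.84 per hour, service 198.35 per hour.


ρ = λ/μ = 49.84/198.35 = 0.2513

Final: 0.2513


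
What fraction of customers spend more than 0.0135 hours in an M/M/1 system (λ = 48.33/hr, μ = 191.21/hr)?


W ~ Exponential(μ−λ) for M/M/1.
μ − λ = 191.21 − 48.33 = 142.8800
P(W > t) = e^{−(μ−λ)t} = e^{−1.9289} = 0.145311

Final: 0.145311


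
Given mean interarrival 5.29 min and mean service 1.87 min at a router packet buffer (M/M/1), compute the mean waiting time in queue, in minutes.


λ = 60/5.29 = 11.3422 /hr
μ = 60/1.87 = 32.0856 /hr
ρ = λ/μ = 11.3422/32.0856 = 0.3535
Wq = ρ/(μ−λ) = 0.3535/(32.0856−11.3422) = 0.01704 hr
In minutes: 0.01704·60 = 1.022 min

Final: 1.022 min


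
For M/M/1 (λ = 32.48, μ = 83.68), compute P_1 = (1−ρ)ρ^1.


ρ = 32.48/83.68 = 0.3881
P_n = (1−ρ)·ρ^n = (1 − 0.3881)·0.3881^1 = 0.6119·0.388145 = 0.237489

Final: 0.237489


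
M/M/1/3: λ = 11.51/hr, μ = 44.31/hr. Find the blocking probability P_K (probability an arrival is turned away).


ρ = λ/μ = 11.51/44.31 = 0.2598
P_K = (1−ρ)ρ^K/(1−ρ^(K+1)) = (0.7402·0.017528)/(1 − 0.004553)
= 0.012975/0.995447 = 0.013034

Final: 0.013034


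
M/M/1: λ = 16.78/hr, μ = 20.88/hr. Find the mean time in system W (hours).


W = 1/(μ−λ) = 1/(20.88 − 16.78) = 1/4.10 = 0.2439 hr

Final: 0.2439 hr


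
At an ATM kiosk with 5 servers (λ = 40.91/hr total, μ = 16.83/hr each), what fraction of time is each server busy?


ρ = λ/(cμ) = 40.91/(5·16.83) = 40.91/84.15 = 0.4862

Final: 0.4862


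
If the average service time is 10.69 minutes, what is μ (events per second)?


μ = 1/(service time) in consistent units.
1 second = 0.0166667 min, so μ = 0.0166667/10.69 = 0.001559 per second

Final: 0.001559 /sec


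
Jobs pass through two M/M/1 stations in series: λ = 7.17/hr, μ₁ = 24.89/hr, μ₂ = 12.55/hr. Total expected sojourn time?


Each node sees arrival rate λ = 7.17/hr (tandem ⇒ throughput preserved).
W₁ = 1/(μ₁−λ) = 1/(24.89−7.17) = 0.05643 hr
W₂ = 1/(μ₂−λ) = 1/(12.55−7.17) = 0.18587 hr
W_total = W₁ + W₂ = 0.05643 + 0.18587 = 0.24231 hr

Final: 0.24231 hr


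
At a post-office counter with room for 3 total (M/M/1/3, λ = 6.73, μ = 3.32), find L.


ρ = 6.73/3.32 = 2.0271
L = ρ[1 − (K+1)ρ^K + Kρ^(K+1)] / [(1−ρ)(1−ρ^(K+1))]
Numerator: 2.0271·(1 − 4·8.329730 + 3·16.885267) = 37.170841
Denominator: (-1.0271)·(-15.885267) = 16.315891
L = 37.170841/16.315891 = 2.2782

Final: 2.2782


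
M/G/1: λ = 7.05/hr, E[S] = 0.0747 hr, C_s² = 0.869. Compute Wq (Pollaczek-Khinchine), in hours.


ρ = λ·E[S] = 7.05·0.0747 = 0.5266
E[S²] = E[S]²(1+C_s²) = 0.0747²·(1+0.869) = 0.010429
Wq = λ·E[S²]/(2(1−ρ)) = 7.05·0.010429/(2·0.4734) = 0.07766 hr

Final: 0.07766 hr


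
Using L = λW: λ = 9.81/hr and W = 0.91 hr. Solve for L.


L = λW = 9.81·0.91 = 8.9271

Final: 8.9271


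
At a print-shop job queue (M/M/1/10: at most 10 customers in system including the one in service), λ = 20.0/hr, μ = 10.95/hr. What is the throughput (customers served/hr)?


ρ = 1.8265; P_K = (1−ρ)ρ^10/(1−ρ^11) = 0.453100
λ_eff = λ(1 − P_K) = 20.0·(1 − 0.453100) = 20.0·0.546900 = 10.9380 /hr

Final: 10.9380 /hr


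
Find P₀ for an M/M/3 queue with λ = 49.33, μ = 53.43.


a = λ/μ = 49.33/53.43 = 0.9233; ρ = a/c = 0.3078
Σ_{k=0}^{2} a^k/k! (terms k=0..2) = 1.00000 + 0.92326 + 0.42621 = 2.34947
Tail: a^3/(3!(1−ρ)) = 0.78701/(6·0.6922) = 0.18948
P₀ = 1/(2.34947 + 0.18948) = 1/2.53895 = 0.393863

Final: 0.393863


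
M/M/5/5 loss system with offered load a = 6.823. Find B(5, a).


B(c,a) = (a^c/c!) / Σ_{k=0}^{c} a^k/k!
a^5/5! = 123.224087
Σ terms (k=0..5): 1.00000 + 6.82300 + 23.27666 + 52.93889 + 90.30052 + 123.22409 = 297.563164
B = 123.224087/297.563164 = 0.414111

Final: 0.414111


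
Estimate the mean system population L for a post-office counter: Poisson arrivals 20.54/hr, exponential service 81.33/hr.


ρ = λ/μ = 20.54/81.33 = 0.2526
L = ρ/(1−ρ) = 0.2526/(1 − 0.2526) = 0.2526/0.7474 = 0.3379

Final: 0.3379


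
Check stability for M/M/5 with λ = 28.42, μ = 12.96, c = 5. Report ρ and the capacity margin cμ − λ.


Total capacity cμ = 5·12.96 = 64.80/hr
ρ = λ/(cμ) = 28.42/64.80 = 0.4386
Stable ⇔ ρ < 1: YES
Spare capacity = cμ − λ = 64.80 − 28.42 = 36.38/hr

Final: ρ = 0.4386; stable; margin = 36.38/hr


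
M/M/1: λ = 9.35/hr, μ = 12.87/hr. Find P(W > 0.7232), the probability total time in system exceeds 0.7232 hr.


W ~ Exponential(μ−λ) for M/M/1.
μ − λ = 12.87 − 9.35 = 3.5200
P(W > t) = e^{−(μ−λ)t} = e^{−2.5457} = 0.078421

Final: 0.078421


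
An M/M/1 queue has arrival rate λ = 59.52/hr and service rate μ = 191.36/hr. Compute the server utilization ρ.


ρ = λ/μ = 59.52/191.36 = 0.3110

Final: 0.3110


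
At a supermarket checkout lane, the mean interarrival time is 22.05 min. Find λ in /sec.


λ = 1/(interarrival time) in consistent units.
1 second = 0.0166667 min, so λ = 0.0166667/22.05 = 0.0007559 per second

Final: 0.0007559 /sec


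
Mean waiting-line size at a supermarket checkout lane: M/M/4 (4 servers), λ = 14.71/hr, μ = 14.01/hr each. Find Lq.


a = λ/μ = 1.0500; ρ = a/4 = 0.2625
P₀ = 0.349314
Lq = P₀·a^c·ρ / (c!·(1−ρ)²) = 0.349314·1.21534·0.2625/(24·0.54392)
= 0.008537

Final: 0.008537


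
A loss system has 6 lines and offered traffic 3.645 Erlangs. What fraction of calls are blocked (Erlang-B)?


B(c,a) = (a^c/c!) / Σ_{k=0}^{c} a^k/k!
a^6/6! = 3.257262
Σ terms (k=0..6): 1.00000 + 3.64500 + 6.64301 + 8.07126 + 7.35494 + 5.36175 + 3.25726 = 35.333219
B = 3.257262/35.333219 = 0.092187

Final: 0.092187


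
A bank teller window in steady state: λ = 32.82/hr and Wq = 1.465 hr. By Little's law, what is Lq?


Lq = λWq = 32.82·1.465 = 48.0813

Final: 48.0813


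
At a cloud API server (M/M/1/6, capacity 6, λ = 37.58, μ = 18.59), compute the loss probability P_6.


ρ = λ/μ = 37.58/18.59 = 2.0215
P_K = (1−ρ)ρ^K/(1−ρ^(K+1)) = (-1.0215·68.243975)/(1 − 137.956352)
= -69.712377/-136.956352 = 0.509012

Final: 0.509012


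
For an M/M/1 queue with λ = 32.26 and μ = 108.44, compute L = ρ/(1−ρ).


ρ = λ/μ = 32.26/108.44 = 0.2975
L = ρ/(1−ρ) = 0.2975/(1 − 0.2975) = 0.2975/0.7025 = 0.4235

Final: 0.4235


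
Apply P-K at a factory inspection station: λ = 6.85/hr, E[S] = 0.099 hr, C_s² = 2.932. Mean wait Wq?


ρ = λ·E[S] = 6.85·0.099 = 0.6782
E[S²] = E[S]²(1+C_s²) = 0.099²·(1+2.932) = 0.038538
Wq = λ·E[S²]/(2(1−ρ)) = 6.85·0.038538/(2·0.3218) = 0.41010 hr

Final: 0.41010 hr


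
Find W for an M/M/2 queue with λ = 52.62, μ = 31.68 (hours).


a = 1.6610; ρ = 0.8305; P₀ = 0.092602
Lq = P₀·a^c·ρ/(c!(1−ρ)²) = 3.69216
Wq = Lq/λ = 3.69216/52.62 = 0.07017 hr
W = Wq + 1/μ = 0.07017 + 0.03157 = 0.10173 hr

Final: 0.10173 hr


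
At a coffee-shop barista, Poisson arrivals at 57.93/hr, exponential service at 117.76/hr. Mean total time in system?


W = 1/(μ−λ) = 1/(117.76 − 57.93) = 1/59.83 = 0.01671 hr

Final: 0.01671 hr


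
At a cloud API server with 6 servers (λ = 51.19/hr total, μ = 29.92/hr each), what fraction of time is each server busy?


ρ = λ/(cμ) = 51.19/(6·29.92) = 51.19/179.52 = 0.2851

Final: 0.2851


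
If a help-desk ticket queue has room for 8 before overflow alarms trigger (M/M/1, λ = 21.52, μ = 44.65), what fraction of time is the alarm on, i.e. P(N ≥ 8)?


ρ = 21.52/44.65 = 0.4820
P(N ≥ n) = ρ^n = 0.4820^8 = 0.002912

Final: 0.002912


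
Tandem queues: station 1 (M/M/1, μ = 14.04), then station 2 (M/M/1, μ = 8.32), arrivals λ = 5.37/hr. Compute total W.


Each node sees arrival rate λ = 5.37/hr (tandem ⇒ throughput preserved).
W₁ = 1/(μ₁−λ) = 1/(14.04−5.37) = 0.11534 hr
W₂ = 1/(μ₂−λ) = 1/(8.32−5.37) = 0.33898 hr
W_total = W₁ + W₂ = 0.11534 + 0.33898 = 0.45432 hr

Final: 0.45432 hr


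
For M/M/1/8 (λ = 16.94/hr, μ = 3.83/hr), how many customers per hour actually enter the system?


ρ = 4.4230; P_K = (1−ρ)ρ^8/(1−ρ^9) = 0.773909
λ_eff = λ(1 − P_K) = 16.94·(1 − 0.773909) = 16.94·0.226091 = 3.8300 /hr

Final: 3.8300 /hr


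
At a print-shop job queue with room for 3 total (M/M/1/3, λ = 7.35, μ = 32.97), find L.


ρ = 7.35/32.97 = 0.2229
L = ρ[1 − (K+1)ρ^K + Kρ^(K+1)] / [(1−ρ)(1−ρ^(K+1))]
Numerator: 0.2229·(1 − 4·0.011079 + 3·0.002470) = 0.214702
Denominator: (0.7771)·(0.997530) = 0.775151
L = 0.214702/0.775151 = 0.2770

Final: 0.2770


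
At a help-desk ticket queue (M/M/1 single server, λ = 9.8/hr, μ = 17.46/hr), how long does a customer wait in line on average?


ρ = 9.8/17.46 = 0.5613
Wq = ρ/(μ−λ) = 0.5613/(17.46 − 9.8) = 0.5613/7.66 = 0.07327 hr

Final: 0.07327 hr


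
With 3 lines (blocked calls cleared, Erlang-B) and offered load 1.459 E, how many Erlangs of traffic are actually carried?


B(3,1.459) = 0.128094 (Erlang-B)
Carried load = a(1 − B) = 1.459·(1 − 0.128094) = 1.459·0.871906 = 1.2721 E

Final: 1.2721 Erlangs


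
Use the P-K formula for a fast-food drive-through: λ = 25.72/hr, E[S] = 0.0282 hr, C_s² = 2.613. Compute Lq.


ρ = λ·E[S] = 25.72·0.0282 = 0.7253
Lq = ρ²(1+C_s²)/(2(1−ρ)) = 0.5261·(1+2.613)/(2·0.2747)
= 0.5261·3.6130/0.5494 = 3.45960

Final: 3.45960


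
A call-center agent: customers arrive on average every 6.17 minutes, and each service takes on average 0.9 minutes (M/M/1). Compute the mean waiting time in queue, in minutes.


λ = 60/6.17 = 9.7245 /hr
μ = 60/0.9 = 66.6667 /hr
ρ = λ/μ = 9.7245/66.6667 = 0.1459
Wq = ρ/(μ−λ) = 0.1459/(66.6667−9.7245) = 0.002562 hr
In minutes: 0.002562·60 = 0.1537 min

Final: 0.1537 min


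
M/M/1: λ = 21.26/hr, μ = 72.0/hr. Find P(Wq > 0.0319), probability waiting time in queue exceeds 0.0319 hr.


ρ = 21.26/72.0 = 0.2953
P(Wq > t) = ρ·e^{−(μ−λ)t} = 0.2953·e^{−1.6186}
= 0.2953·0.198175 = 0.058517

Final: 0.058517


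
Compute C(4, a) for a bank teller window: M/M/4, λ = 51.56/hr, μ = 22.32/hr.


a = λ/μ = 2.3100; ρ = a/4 = 0.5775
P₀ = 0.092243 (from M/M/c formula)
C(c,a) = [a^c/(c!(1−ρ))]·P₀ = [28.47573/(24·0.4225)]·0.092243
= 2.80832·0.092243 = 0.259046

Final: 0.259046


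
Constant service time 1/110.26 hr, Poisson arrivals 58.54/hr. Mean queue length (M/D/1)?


ρ = 58.54/110.26 = 0.5309
M/D/1: Lq = ρ²/(2(1−ρ)) = 0.2819/(2·0.4691) = 0.30047

Final: 0.30047


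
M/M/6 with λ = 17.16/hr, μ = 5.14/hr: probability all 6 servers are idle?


a = λ/μ = 17.16/5.14 = 3.3385; ρ = a/c = 0.5564
Σ_{k=0}^{5} a^k/k! (terms k=0..5) = 1.00000 + 3.33852 + 5.57286 + 6.20171 + 5.17613 + 3.45613 = 24.74535
Tail: a^6/(6!(1−ρ)) = 1384.60210/(720·0.4436) = 4.33532
P₀ = 1/(24.74535 + 4.33532) = 1/29.08067 = 0.034387

Final: 0.034387


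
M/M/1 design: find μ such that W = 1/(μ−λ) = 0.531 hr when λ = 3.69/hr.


W = 1/(μ−λ) ⇒ μ − λ = 1/W = 1/0.531 = 1.8832
μ = λ + 1/W = 3.69 + 1.8832 = 5.5732 per hr

Final: 5.5732 /hr


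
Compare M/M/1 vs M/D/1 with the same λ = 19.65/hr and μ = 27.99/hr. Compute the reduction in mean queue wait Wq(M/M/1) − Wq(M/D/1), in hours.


ρ = 19.65/27.99 = 0.7020
Wq(M/M/1) = ρ/(μ−λ) = 0.7020/8.34 = 0.08418 hr
Wq(M/D/1) = ρ/(2(μ−λ)) = 0.04209 hr
Savings = 0.08418 − 0.04209 = 0.04209 hr

Final: 0.04209 hr


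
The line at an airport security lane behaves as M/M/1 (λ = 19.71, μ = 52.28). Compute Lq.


ρ = 19.71/52.28 = 0.3770
Lq = ρ²/(1−ρ) = 0.1421/0.6230 = 0.2281

Final: 0.2281


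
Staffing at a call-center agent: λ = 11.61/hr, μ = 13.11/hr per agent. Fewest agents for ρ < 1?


Stability requires cμ > λ ⇔ c > λ/μ.
λ/μ = 11.61/13.11 = 0.8856
Minimum integer c = ⌊0.8856⌋ + 1 = 1
Check: 1·13.11 = 13.11 > 11.61, while 0·13.11 = 0.00 ≤ 11.61

Final: 1 servers


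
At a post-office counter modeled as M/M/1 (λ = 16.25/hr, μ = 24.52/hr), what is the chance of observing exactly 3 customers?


ρ = 16.25/24.52 = 0.6627
P_n = (1−ρ)·ρ^n = (1 − 0.6627)·0.6627^3 = 0.3373·0.291071 = 0.098171

Final: 0.098171


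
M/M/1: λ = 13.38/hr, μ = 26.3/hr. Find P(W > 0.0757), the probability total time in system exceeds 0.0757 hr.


W ~ Exponential(μ−λ) for M/M/1.
μ − λ = 26.3 − 13.38 = 12.9200
P(W > t) = e^{−(μ−λ)t} = e^{−0.9780} = 0.376046

Final: 0.376046


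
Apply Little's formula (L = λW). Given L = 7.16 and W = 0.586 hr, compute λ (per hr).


λ = L/W = 7.16/0.586 = 12.2184 /hr

Final: 12.2184 /hr


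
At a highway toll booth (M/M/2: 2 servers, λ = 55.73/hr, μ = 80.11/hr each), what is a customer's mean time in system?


a = 0.6957; ρ = 0.3478; P₀ = 0.483862
Lq = P₀·a^c·ρ/(c!(1−ρ)²) = 0.09575
Wq = Lq/λ = 0.09575/55.73 = 0.001718 hr
W = Wq + 1/μ = 0.001718 + 0.01248 = 0.01420 hr

Final: 0.01420 hr


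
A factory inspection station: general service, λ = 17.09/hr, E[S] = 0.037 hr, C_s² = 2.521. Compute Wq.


ρ = λ·E[S] = 17.09·0.037 = 0.6323
E[S²] = E[S]²(1+C_s²) = 0.037²·(1+2.521) = 0.004820
Wq = λ·E[S²]/(2(1−ρ)) = 17.09·0.004820/(2·0.3677) = 0.11203 hr

Final: 0.11203 hr


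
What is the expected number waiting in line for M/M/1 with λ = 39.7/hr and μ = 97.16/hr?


ρ = 39.7/97.16 = 0.4086
Lq = ρ²/(1−ρ) = 0.1670/0.5914 = 0.2823

Final: 0.2823


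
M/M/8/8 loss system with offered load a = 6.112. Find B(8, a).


B(c,a) = (a^c/c!) / Σ_{k=0}^{c} a^k/k!
a^8/8! = 48.299901
Σ terms (k=0..8): 1.00000 + 6.11200 + 18.67827 + 38.05387 + 58.14631 + 71.07805 + 72.40484 + 63.21977 + 48.29990 = 376.992995
B = 48.299901/376.992995 = 0.128119

Final: 0.128119


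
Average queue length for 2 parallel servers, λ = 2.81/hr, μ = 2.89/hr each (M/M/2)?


a = λ/μ = 0.9723; ρ = a/2 = 0.4862
P₀ = 0.345751
Lq = P₀·a^c·ρ / (c!·(1−ρ)²) = 0.345751·0.94540·0.4862/(2·0.26403)
= 0.30093

Final: 0.30093


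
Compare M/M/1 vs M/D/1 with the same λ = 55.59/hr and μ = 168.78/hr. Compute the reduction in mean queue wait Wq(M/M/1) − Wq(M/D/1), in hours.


ρ = 55.59/168.78 = 0.3294
Wq(M/M/1) = ρ/(μ−λ) = 0.3294/113.19 = 0.002910 hr
Wq(M/D/1) = ρ/(2(μ−λ)) = 0.001455 hr
Savings = 0.002910 − 0.001455 = 0.001455 hr

Final: 0.001455 hr


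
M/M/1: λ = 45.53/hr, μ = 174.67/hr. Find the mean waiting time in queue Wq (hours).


ρ = 45.53/174.67 = 0.2607
Wq = ρ/(μ−λ) = 0.2607/(174.67 − 45.53) = 0.2607/129.14 = 0.002018 hr

Final: 0.002018 hr
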